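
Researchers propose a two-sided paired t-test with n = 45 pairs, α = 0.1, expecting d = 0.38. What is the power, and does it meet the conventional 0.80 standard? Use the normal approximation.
Power ≈ 0.82; the study is adequately powered (power ≥ 0.80)

Power calculation (paired t-test, normal approximation):
z_β = d · √n - z_{α/2}
z_β = 0.38 · √45 - 1.645
z_β = 0.38 · 6.708 - 1.645
z_β = 0.904

Power = Φ(z_β) = Φ(0.904) ≈ 0.817

Effect size d = 0.38 is small by Cohen's convention (0.2/0.5/0.8).

Threshold: power ≥ 0.80 is conventionally adequate.
Power ≈ 0.82 → the study is adequately powered (power ≥ 0.80).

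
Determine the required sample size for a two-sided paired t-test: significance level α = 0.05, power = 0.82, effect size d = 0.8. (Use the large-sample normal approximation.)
n = 13 pairs

Sample size formula (paired t-test, normal approximation):
n = ((z_{α/2} + z_β) / d)²

z_{α/2} = 1.960 (for α = 0.05, two-sided)
z_β = 0.915 (for power = 0.82)
d = 0.8

n = ((1.960 + 0.915) / 0.8)²
n = (3.594)²
n ≈ 12.92
Round up to the next whole number: n = 13 pairs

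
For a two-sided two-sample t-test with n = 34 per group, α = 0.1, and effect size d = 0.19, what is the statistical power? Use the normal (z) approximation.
Power ≈ 0.19

Power calculation (two-sample t-test, normal approximation):
z_β = d · √(n/2) - z_{α/2}
z_β = 0.19 · √(34/2) - 1.645
z_β = 0.19 · 4.123 - 1.645
z_β = -0.861

Power = Φ(z_β) = Φ(-0.861) ≈ 0.194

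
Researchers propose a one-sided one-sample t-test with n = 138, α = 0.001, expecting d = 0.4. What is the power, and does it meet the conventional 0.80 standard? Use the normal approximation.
Power ≈ 0.95; the study is adequately powered (power ≥ 0.80)

Power calculation (one-sample t-test, normal approximation):
z_β = d · √n - z_α
z_β = 0.4 · √138 - 3.090
z_β = 0.4 · 11.747 - 3.090
z_β = 1.609

Power = Φ(z_β) = Φ(1.609) ≈ 0.946

Effect size d = 0.4 is small by Cohen's convention (0.2/0.5/0.8).

Threshold: power ≥ 0.80 is conventionally adequate.
Power ≈ 0.95 → the study is adequately powered (power ≥ 0.80).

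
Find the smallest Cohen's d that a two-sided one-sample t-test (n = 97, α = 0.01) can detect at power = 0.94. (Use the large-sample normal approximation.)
d ≈ 0.42

Minimum detectable effect (one-sample t-test, normal approximation):
d = (z_{α/2} + z_β) / √n
d = (2.576 + 1.555) / √97
d = 4.131 / 9.849
d ≈ 0.42

By Cohen's convention (0.2 small / 0.5 medium / 0.8 large): small effect.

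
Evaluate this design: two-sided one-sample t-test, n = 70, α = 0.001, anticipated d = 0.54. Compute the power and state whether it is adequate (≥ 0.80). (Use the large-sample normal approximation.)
Power ≈ 0.89; the study is adequately powered (power ≥ 0.80)

Power calculation (one-sample t-test, normal approximation):
z_β = d · √n - z_{α/2}
z_β = 0.54 · √70 - 3.291
z_β = 0.54 · 8.367 - 3.291
z_β = 1.227

Power = Φ(z_β) = Φ(1.227) ≈ 0.890

Effect size d = 0.54 is medium by Cohen's convention (0.2/0.5/0.8).

Threshold: power ≥ 0.80 is conventionally adequate.
Power ≈ 0.89 → the study is adequately powered (power ≥ 0.80).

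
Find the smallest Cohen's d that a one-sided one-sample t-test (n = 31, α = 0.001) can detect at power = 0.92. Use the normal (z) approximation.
d ≈ 0.81

Minimum detectable effect (one-sample t-test, normal approximation):
d = (z_α + z_β) / √n
d = (3.090 + 1.405) / √31
d = 4.495 / 5.568
d ≈ 0.81

By Cohen's convention (0.2 small / 0.5 medium / 0.8 large): large effect.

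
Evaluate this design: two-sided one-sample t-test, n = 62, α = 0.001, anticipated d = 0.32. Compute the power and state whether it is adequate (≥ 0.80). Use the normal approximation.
Power ≈ 0.22; the study is underpowered (power < 0.80)

Power calculation (one-sample t-test, normal approximation):
z_β = d · √n - z_{α/2}
z_β = 0.32 · √62 - 3.291
z_β = 0.32 · 7.874 - 3.291
z_β = -0.771

Power = Φ(z_β) = Φ(-0.771) ≈ 0.220

Effect size d = 0.32 is small by Cohen's convention (0.2/0.5/0.8).

Threshold: power ≥ 0.80 is conventionally adequate.
Power ≈ 0.22 → the study is underpowered (power < 0.80).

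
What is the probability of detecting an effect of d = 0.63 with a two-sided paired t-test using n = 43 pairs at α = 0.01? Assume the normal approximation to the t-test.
Power ≈ 0.94

Power calculation (paired t-test, normal approximation):
z_β = d · √n - z_{α/2}
z_β = 0.63 · √43 - 2.576
z_β = 0.63 · 6.557 - 2.576
z_β = 1.555

Power = Φ(z_β) = Φ(1.555) ≈ 0.940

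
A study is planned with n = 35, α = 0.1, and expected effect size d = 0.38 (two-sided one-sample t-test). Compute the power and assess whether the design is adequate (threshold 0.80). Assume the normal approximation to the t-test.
Power ≈ 0.73; the study is underpowered (power < 0.80)

Power calculation (one-sample t-test, normal approximation):
z_β = d · √n - z_{α/2}
z_β = 0.38 · √35 - 1.645
z_β = 0.38 · 5.916 - 1.645
z_β = 0.603

Power = Φ(z_β) = Φ(0.603) ≈ 0.727

Effect size d = 0.38 is small by Cohen's convention (0.2/0.5/0.8).

Threshold: power ≥ 0.80 is conventionally adequate.
Power ≈ 0.73 → the study is underpowered (power < 0.80).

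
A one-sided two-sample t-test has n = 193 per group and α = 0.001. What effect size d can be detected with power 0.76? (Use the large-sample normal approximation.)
d ≈ 0.39

Minimum detectable effect (two-sample t-test, normal approximation):
d = (z_α + z_β) / √(n/2)
d = (3.090 + 0.706) / √(193/2)
d = 3.797 / 9.823
d ≈ 0.39

By Cohen's convention (0.2 small / 0.5 medium / 0.8 large): small effect.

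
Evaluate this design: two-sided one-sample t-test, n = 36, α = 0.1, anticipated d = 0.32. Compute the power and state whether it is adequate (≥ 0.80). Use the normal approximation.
Power ≈ 0.61; the study is underpowered (power < 0.80)

Power calculation (one-sample t-test, normal approximation):
z_β = d · √n - z_{α/2}
z_β = 0.32 · √36 - 1.645
z_β = 0.32 · 6.000 - 1.645
z_β = 0.275

Power = Φ(z_β) = Φ(0.275) ≈ 0.608

Effect size d = 0.32 is small by Cohen's convention (0.2/0.5/0.8).

Threshold: power ≥ 0.80 is conventionally adequate.
Power ≈ 0.61 → the study is underpowered (power < 0.80).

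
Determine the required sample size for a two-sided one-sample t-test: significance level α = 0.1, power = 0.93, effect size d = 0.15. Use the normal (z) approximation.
n = 433

Sample size formula (one-sample t-test, normal approximation):
n = ((z_{α/2} + z_β) / d)²

z_{α/2} = 1.645 (for α = 0.1, two-sided)
z_β = 1.476 (for power = 0.93)
d = 0.15

n = ((1.645 + 1.476) / 0.15)²
n = (20.807)²
n ≈ 432.93
Round up to the next whole number: n = 433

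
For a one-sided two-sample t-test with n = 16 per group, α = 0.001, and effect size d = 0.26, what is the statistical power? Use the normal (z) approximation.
Power ≈ 0.01

Power calculation (two-sample t-test, normal approximation):
z_β = d · √(n/2) - z_α
z_β = 0.26 · √(16/2) - 3.090
z_β = 0.26 · 2.828 - 3.090
z_β = -2.355

Power = Φ(z_β) = Φ(-2.355) ≈ 0.009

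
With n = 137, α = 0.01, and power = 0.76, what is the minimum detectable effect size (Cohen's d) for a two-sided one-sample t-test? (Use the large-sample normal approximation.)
d ≈ 0.28

Minimum detectable effect (one-sample t-test, normal approximation):
d = (z_{α/2} + z_β) / √n
d = (2.576 + 0.706) / √137
d = 3.282 / 11.705
d ≈ 0.28

By Cohen's convention (0.2 small / 0.5 medium / 0.8 large): small effect.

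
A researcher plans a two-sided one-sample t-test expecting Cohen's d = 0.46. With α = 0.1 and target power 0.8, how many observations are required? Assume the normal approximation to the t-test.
n = 30

Sample size formula (one-sample t-test, normal approximation):
n = ((z_{α/2} + z_β) / d)²

z_{α/2} = 1.645 (for α = 0.1, two-sided)
z_β = 0.842 (for power = 0.8)
d = 0.46

n = ((1.645 + 0.842) / 0.46)²
n = (5.407)²
n ≈ 29.24
Round up to the next whole number: n = 30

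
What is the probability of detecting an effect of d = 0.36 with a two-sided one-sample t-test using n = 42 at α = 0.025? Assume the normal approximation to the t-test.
Power ≈ 0.54

Power calculation (one-sample t-test, normal approximation):
z_β = d · √n - z_{α/2}
z_β = 0.36 · √42 - 2.241
z_β = 0.36 · 6.481 - 2.241
z_β = 0.092

Power = Φ(z_β) = Φ(0.092) ≈ 0.537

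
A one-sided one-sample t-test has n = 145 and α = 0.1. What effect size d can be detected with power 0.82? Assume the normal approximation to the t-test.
d ≈ 0.18

Minimum detectable effect (one-sample t-test, normal approximation):
d = (z_α + z_β) / √n
d = (1.282 + 0.915) / √145
d = 2.197 / 12.042
d ≈ 0.18

By Cohen's convention (0.2 small / 0.5 medium / 0.8 large): very small effect.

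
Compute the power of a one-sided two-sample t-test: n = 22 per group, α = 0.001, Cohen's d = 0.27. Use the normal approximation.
Power ≈ 0.01

Power calculation (two-sample t-test, normal approximation):
z_β = d · √(n/2) - z_α
z_β = 0.27 · √(22/2) - 3.090
z_β = 0.27 · 3.317 - 3.090
z_β = -2.195

Power = Φ(z_β) = Φ(-2.195) ≈ 0.014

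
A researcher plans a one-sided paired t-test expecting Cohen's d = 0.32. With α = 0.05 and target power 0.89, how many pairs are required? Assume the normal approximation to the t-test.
n = 81 pairs

Sample size formula (paired t-test, normal approximation):
n = ((z_α + z_β) / d)²

z_α = 1.645 (for α = 0.05, one-sided)
z_β = 1.227 (for power = 0.89)
d = 0.32

n = ((1.645 + 1.227) / 0.32)²
n = (8.975)²
n ≈ 80.55
Round up to the next whole number: n = 81 pairs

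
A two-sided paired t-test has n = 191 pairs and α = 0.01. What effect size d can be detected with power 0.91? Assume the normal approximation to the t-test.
d ≈ 0.28

Minimum detectable effect (paired t-test, normal approximation):
d = (z_{α/2} + z_β) / √n
d = (2.576 + 1.341) / √191
d = 3.917 / 13.820
d ≈ 0.28

By Cohen's convention (0.2 small / 0.5 medium / 0.8 large): small effect.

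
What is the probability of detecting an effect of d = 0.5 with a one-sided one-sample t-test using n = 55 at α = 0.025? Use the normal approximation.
Power ≈ 0.96

Power calculation (one-sample t-test, normal approximation):
z_β = d · √n - z_α
z_β = 0.5 · √55 - 1.960
z_β = 0.5 · 7.416 - 1.960
z_β = 1.748

Power = Φ(z_β) = Φ(1.748) ≈ 0.960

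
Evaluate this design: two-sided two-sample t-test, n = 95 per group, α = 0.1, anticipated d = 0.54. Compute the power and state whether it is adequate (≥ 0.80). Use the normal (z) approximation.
Power ≈ 0.98; the study is adequately powered (power ≥ 0.80)

Power calculation (two-sample t-test, normal approximation):
z_β = d · √(n/2) - z_{α/2}
z_β = 0.54 · √(95/2) - 1.645
z_β = 0.54 · 6.892 - 1.645
z_β = 2.077

Power = Φ(z_β) = Φ(2.077) ≈ 0.981

Effect size d = 0.54 is medium by Cohen's convention (0.2/0.5/0.8).

Threshold: power ≥ 0.80 is conventionally adequate.
Power ≈ 0.98 → the study is adequately powered (power ≥ 0.80).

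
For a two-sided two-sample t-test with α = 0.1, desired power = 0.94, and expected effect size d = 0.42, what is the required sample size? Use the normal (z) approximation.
n = 117 per group

Sample size formula (two-sample t-test, normal approximation):
n = 2 · ((z_{α/2} + z_β) / d)²

z_{α/2} = 1.645 (for α = 0.1, two-sided)
z_β = 1.555 (for power = 0.94)
d = 0.42

n = 2 · ((1.645 + 1.555) / 0.42)²
n = 2 · (7.619)²
n ≈ 116.10
Round up to the next whole number: n = 117 per group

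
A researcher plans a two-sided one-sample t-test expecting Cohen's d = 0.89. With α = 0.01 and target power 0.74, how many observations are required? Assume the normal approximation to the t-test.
n = 14

Sample size formula (one-sample t-test, normal approximation):
n = ((z_{α/2} + z_β) / d)²

z_{α/2} = 2.576 (for α = 0.01, two-sided)
z_β = 0.643 (for power = 0.74)
d = 0.89

n = ((2.576 + 0.643) / 0.89)²
n = (3.617)²
n ≈ 13.08
Round up to the next whole number: n = 14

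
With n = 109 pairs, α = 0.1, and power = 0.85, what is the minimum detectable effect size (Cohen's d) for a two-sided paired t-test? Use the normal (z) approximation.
d ≈ 0.26

Minimum detectable effect (paired t-test, normal approximation):
d = (z_{α/2} + z_β) / √n
d = (1.645 + 1.036) / √109
d = 2.681 / 10.440
d ≈ 0.26

By Cohen's convention (0.2 small / 0.5 medium / 0.8 large): small effect.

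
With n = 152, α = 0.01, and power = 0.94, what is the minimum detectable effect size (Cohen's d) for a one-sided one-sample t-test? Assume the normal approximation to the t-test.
d ≈ 0.31

Minimum detectable effect (one-sample t-test, normal approximation):
d = (z_α + z_β) / √n
d = (2.326 + 1.555) / √152
d = 3.881 / 12.329
d ≈ 0.31

By Cohen's convention (0.2 small / 0.5 medium / 0.8 large): small effect.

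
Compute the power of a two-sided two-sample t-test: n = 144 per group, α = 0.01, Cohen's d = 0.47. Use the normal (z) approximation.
Power ≈ 0.92

Power calculation (two-sample t-test, normal approximation):
z_β = d · √(n/2) - z_{α/2}
z_β = 0.47 · √(144/2) - 2.576
z_β = 0.47 · 8.485 - 2.576
z_β = 1.412

Power = Φ(z_β) = Φ(1.412) ≈ 0.921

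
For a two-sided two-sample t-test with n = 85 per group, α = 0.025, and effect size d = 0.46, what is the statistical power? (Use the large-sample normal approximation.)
Power ≈ 0.78

Power calculation (two-sample t-test, normal approximation):
z_β = d · √(n/2) - z_{α/2}
z_β = 0.46 · √(85/2) - 2.241
z_β = 0.46 · 6.519 - 2.241
z_β = 0.757

Power = Φ(z_β) = Φ(0.757) ≈ 0.776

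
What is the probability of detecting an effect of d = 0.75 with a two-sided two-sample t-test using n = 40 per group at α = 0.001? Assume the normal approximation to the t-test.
Power ≈ 0.53

Power calculation (two-sample t-test, normal approximation):
z_β = d · √(n/2) - z_{α/2}
z_β = 0.75 · √(40/2) - 3.291
z_β = 0.75 · 4.472 - 3.291
z_β = 0.064

Power = Φ(z_β) = Φ(0.064) ≈ 0.525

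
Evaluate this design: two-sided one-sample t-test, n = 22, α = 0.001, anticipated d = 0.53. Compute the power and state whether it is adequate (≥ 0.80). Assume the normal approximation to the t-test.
Power ≈ 0.21; the study is underpowered (power < 0.80)

Power calculation (one-sample t-test, normal approximation):
z_β = d · √n - z_{α/2}
z_β = 0.53 · √22 - 3.291
z_β = 0.53 · 4.690 - 3.291
z_β = -0.805

Power = Φ(z_β) = Φ(-0.805) ≈ 0.211

Effect size d = 0.53 is medium by Cohen's convention (0.2/0.5/0.8).

Threshold: power ≥ 0.80 is conventionally adequate.
Power ≈ 0.21 → the study is underpowered (power < 0.80).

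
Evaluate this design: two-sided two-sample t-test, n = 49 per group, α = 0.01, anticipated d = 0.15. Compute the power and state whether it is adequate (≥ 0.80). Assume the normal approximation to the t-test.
Power ≈ 0.03; the study is underpowered (power < 0.80)

Power calculation (two-sample t-test, normal approximation):
z_β = d · √(n/2) - z_{α/2}
z_β = 0.15 · √(49/2) - 2.576
z_β = 0.15 · 4.950 - 2.576
z_β = -1.833

Power = Φ(z_β) = Φ(-1.833) ≈ 0.033

Effect size d = 0.15 is very small by Cohen's convention (0.2/0.5/0.8).

Threshold: power ≥ 0.80 is conventionally adequate.
Power ≈ 0.03 → the study is underpowered (power < 0.80).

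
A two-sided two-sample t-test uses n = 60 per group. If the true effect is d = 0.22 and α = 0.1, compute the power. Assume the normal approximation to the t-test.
Power ≈ 0.33

Power calculation (two-sample t-test, normal approximation):
z_β = d · √(n/2) - z_{α/2}
z_β = 0.22 · √(60/2) - 1.645
z_β = 0.22 · 5.477 - 1.645
z_β = -0.440

Power = Φ(z_β) = Φ(-0.440) ≈ 0.330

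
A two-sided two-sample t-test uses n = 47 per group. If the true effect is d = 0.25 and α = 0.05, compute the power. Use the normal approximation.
Power ≈ 0.23

Power calculation (two-sample t-test, normal approximation):
z_β = d · √(n/2) - z_{α/2}
z_β = 0.25 · √(47/2) - 1.960
z_β = 0.25 · 4.848 - 1.960
z_β = -0.748

Power = Φ(z_β) = Φ(-0.748) ≈ 0.227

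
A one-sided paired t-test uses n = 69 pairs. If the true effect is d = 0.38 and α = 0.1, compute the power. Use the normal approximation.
Power ≈ 0.97

Power calculation (paired t-test, normal approximation):
z_β = d · √n - z_α
z_β = 0.38 · √69 - 1.282
z_β = 0.38 · 8.307 - 1.282
z_β = 1.875

Power = Φ(z_β) = Φ(1.875) ≈ 0.970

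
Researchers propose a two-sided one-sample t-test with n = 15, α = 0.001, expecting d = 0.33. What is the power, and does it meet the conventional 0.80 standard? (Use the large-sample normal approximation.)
Power ≈ 0.02; the study is underpowered (power < 0.80)

Power calculation (one-sample t-test, normal approximation):
z_β = d · √n - z_{α/2}
z_β = 0.33 · √15 - 3.291
z_β = 0.33 · 3.873 - 3.291
z_β = -2.012

Power = Φ(z_β) = Φ(-2.012) ≈ 0.022

Effect size d = 0.33 is small by Cohen's convention (0.2/0.5/0.8).

Threshold: power ≥ 0.80 is conventionally adequate.
Power ≈ 0.02 → the study is underpowered (power < 0.80).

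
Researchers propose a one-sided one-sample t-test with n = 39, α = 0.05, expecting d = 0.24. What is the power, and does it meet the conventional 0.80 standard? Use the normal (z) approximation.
Power ≈ 0.44; the study is underpowered (power < 0.80)

Power calculation (one-sample t-test, normal approximation):
z_β = d · √n - z_α
z_β = 0.24 · √39 - 1.645
z_β = 0.24 · 6.245 - 1.645
z_β = -0.146

Power = Φ(z_β) = Φ(-0.146) ≈ 0.442

Effect size d = 0.24 is small by Cohen's convention (0.2/0.5/0.8).

Threshold: power ≥ 0.80 is conventionally adequate.
Power ≈ 0.44 → the study is underpowered (power < 0.80).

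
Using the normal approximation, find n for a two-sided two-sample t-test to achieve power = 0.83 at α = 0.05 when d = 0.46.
n = 81 per group

Sample size formula (two-sample t-test, normal approximation):
n = 2 · ((z_{α/2} + z_β) / d)²

z_{α/2} = 1.960 (for α = 0.05, two-sided)
z_β = 0.954 (for power = 0.83)
d = 0.46

n = 2 · ((1.960 + 0.954) / 0.46)²
n = 2 · (6.335)²
n ≈ 80.26
Round up to the next whole number: n = 81 per group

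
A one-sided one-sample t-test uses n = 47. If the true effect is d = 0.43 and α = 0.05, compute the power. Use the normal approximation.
Power ≈ 0.90

Power calculation (one-sample t-test, normal approximation):
z_β = d · √n - z_α
z_β = 0.43 · √47 - 1.645
z_β = 0.43 · 6.856 - 1.645
z_β = 1.303

Power = Φ(z_β) = Φ(1.303) ≈ 0.904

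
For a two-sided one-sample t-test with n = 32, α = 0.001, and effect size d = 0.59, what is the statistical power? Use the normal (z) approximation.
Power ≈ 0.52

Power calculation (one-sample t-test, normal approximation):
z_β = d · √n - z_{α/2}
z_β = 0.59 · √32 - 3.291
z_β = 0.59 · 5.657 - 3.291
z_β = 0.047

Power = Φ(z_β) = Φ(0.047) ≈ 0.519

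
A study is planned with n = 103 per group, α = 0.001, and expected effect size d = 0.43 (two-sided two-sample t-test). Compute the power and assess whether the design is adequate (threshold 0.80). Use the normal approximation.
Power ≈ 0.42; the study is underpowered (power < 0.80)

Power calculation (two-sample t-test, normal approximation):
z_β = d · √(n/2) - z_{α/2}
z_β = 0.43 · √(103/2) - 3.291
z_β = 0.43 · 7.176 - 3.291
z_β = -0.205

Power = Φ(z_β) = Φ(-0.205) ≈ 0.419

Effect size d = 0.43 is small by Cohen's convention (0.2/0.5/0.8).

Threshold: power ≥ 0.80 is conventionally adequate.
Power ≈ 0.42 → the study is underpowered (power < 0.80).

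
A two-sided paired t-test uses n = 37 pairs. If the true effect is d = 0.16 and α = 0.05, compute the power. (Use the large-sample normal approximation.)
Power ≈ 0.16

Power calculation (paired t-test, normal approximation):
z_β = d · √n - z_{α/2}
z_β = 0.16 · √37 - 1.960
z_β = 0.16 · 6.083 - 1.960
z_β = -0.987

Power = Φ(z_β) = Φ(-0.987) ≈ 0.162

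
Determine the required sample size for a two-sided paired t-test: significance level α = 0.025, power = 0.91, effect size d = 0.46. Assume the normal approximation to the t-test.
n = 61 pairs

Sample size formula (paired t-test, normal approximation):
n = ((z_{α/2} + z_β) / d)²

z_{α/2} = 2.241 (for α = 0.025, two-sided)
z_β = 1.341 (for power = 0.91)
d = 0.46

n = ((2.241 + 1.341) / 0.46)²
n = (7.787)²
n ≈ 60.64
Round up to the next whole number: n = 61 pairs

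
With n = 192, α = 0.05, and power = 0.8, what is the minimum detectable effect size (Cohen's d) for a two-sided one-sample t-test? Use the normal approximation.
d ≈ 0.20

Minimum detectable effect (one-sample t-test, normal approximation):
d = (z_{α/2} + z_β) / √n
d = (1.960 + 0.842) / √192
d = 2.802 / 13.856
d ≈ 0.20

By Cohen's convention (0.2 small / 0.5 medium / 0.8 large): small effect.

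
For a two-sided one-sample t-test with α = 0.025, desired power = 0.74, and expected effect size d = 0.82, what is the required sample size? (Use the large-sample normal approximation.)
n = 13

Sample size formula (one-sample t-test, normal approximation):
n = ((z_{α/2} + z_β) / d)²

z_{α/2} = 2.241 (for α = 0.025, two-sided)
z_β = 0.643 (for power = 0.74)
d = 0.82

n = ((2.241 + 0.643) / 0.82)²
n = (3.517)²
n ≈ 12.37
Round up to the next whole number: n = 13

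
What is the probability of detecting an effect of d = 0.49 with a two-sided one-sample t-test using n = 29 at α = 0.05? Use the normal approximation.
Power ≈ 0.75

Power calculation (one-sample t-test, normal approximation):
z_β = d · √n - z_{α/2}
z_β = 0.49 · √29 - 1.960
z_β = 0.49 · 5.385 - 1.960
z_β = 0.679

Power = Φ(z_β) = Φ(0.679) ≈ 0.751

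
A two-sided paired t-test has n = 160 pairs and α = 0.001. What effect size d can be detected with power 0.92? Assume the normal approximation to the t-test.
d ≈ 0.37

Minimum detectable effect (paired t-test, normal approximation):
d = (z_{α/2} + z_β) / √n
d = (3.291 + 1.405) / √160
d = 4.696 / 12.649
d ≈ 0.37

By Cohen's convention (0.2 small / 0.5 medium / 0.8 large): small effect.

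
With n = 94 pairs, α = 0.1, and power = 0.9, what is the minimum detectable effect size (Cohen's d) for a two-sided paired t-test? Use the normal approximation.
d ≈ 0.30

Minimum detectable effect (paired t-test, normal approximation):
d = (z_{α/2} + z_β) / √n
d = (1.645 + 1.282) / √94
d = 2.926 / 9.695
d ≈ 0.30

By Cohen's convention (0.2 small / 0.5 medium / 0.8 large): small effect.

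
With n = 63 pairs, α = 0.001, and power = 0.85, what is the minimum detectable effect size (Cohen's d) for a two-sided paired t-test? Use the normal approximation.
d ≈ 0.55

Minimum detectable effect (paired t-test, normal approximation):
d = (z_{α/2} + z_β) / √n
d = (3.291 + 1.036) / √63
d = 4.327 / 7.937
d ≈ 0.55

By Cohen's convention (0.2 small / 0.5 medium / 0.8 large): medium effect.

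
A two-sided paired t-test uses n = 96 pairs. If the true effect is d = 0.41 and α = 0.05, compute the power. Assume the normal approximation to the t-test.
Power ≈ 0.98

Power calculation (paired t-test, normal approximation):
z_β = d · √n - z_{α/2}
z_β = 0.41 · √96 - 1.960
z_β = 0.41 · 9.798 - 1.960
z_β = 2.057

Power = Φ(z_β) = Φ(2.057) ≈ 0.980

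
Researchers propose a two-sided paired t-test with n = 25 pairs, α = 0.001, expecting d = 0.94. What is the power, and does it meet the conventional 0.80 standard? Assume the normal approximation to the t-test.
Power ≈ 0.92; the study is adequately powered (power ≥ 0.80)

Power calculation (paired t-test, normal approximation):
z_β = d · √n - z_{α/2}
z_β = 0.94 · √25 - 3.291
z_β = 0.94 · 5.000 - 3.291
z_β = 1.409

Power = Φ(z_β) = Φ(1.409) ≈ 0.921

Effect size d = 0.94 is large by Cohen's convention (0.2/0.5/0.8).

Threshold: power ≥ 0.80 is conventionally adequate.
Power ≈ 0.92 → the study is adequately powered (power ≥ 0.80).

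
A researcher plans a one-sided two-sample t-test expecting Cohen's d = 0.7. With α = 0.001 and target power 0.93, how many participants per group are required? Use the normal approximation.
n = 86 per group

Sample size formula (two-sample t-test, normal approximation):
n = 2 · ((z_α + z_β) / d)²

z_α = 3.090 (for α = 0.001, one-sided)
z_β = 1.476 (for power = 0.93)
d = 0.7

n = 2 · ((3.090 + 1.476) / 0.7)²
n = 2 · (6.523)²
n ≈ 85.10
Round up to the next whole number: n = 86 per group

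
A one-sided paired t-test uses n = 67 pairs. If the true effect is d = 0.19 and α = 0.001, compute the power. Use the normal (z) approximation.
Power ≈ 0.06

Power calculation (paired t-test, normal approximation):
z_β = d · √n - z_α
z_β = 0.19 · √67 - 3.090
z_β = 0.19 · 8.185 - 3.090
z_β = -1.535

Power = Φ(z_β) = Φ(-1.535) ≈ 0.062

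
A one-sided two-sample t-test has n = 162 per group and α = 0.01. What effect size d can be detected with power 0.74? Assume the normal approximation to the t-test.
d ≈ 0.33

Minimum detectable effect (two-sample t-test, normal approximation):
d = (z_α + z_β) / √(n/2)
d = (2.326 + 0.643) / √(162/2)
d = 2.970 / 9.000
d ≈ 0.33

By Cohen's convention (0.2 small / 0.5 medium / 0.8 large): small effect.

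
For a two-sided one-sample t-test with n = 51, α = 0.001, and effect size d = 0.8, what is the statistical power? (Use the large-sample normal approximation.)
Power ≈ 0.99

Power calculation (one-sample t-test, normal approximation):
z_β = d · √n - z_{α/2}
z_β = 0.8 · √51 - 3.291
z_β = 0.8 · 7.141 - 3.291
z_β = 2.423

Power = Φ(z_β) = Φ(2.423) ≈ 0.992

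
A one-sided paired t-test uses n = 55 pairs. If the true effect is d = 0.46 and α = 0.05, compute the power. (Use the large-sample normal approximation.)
Power ≈ 0.96

Power calculation (paired t-test, normal approximation):
z_β = d · √n - z_α
z_β = 0.46 · √55 - 1.645
z_β = 0.46 · 7.416 - 1.645
z_β = 1.767

Power = Φ(z_β) = Φ(1.767) ≈ 0.961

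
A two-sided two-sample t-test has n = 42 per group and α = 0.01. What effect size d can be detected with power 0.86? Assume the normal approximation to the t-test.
d ≈ 0.80

Minimum detectable effect (two-sample t-test, normal approximation):
d = (z_{α/2} + z_β) / √(n/2)
d = (2.576 + 1.080) / √(42/2)
d = 3.656 / 4.583
d ≈ 0.80

By Cohen's convention (0.2 small / 0.5 medium / 0.8 large): large effect.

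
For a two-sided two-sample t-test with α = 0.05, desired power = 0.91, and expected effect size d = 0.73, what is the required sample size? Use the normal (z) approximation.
n = 41 per group

Sample size formula (two-sample t-test, normal approximation):
n = 2 · ((z_{α/2} + z_β) / d)²

z_{α/2} = 1.960 (for α = 0.05, two-sided)
z_β = 1.341 (for power = 0.91)
d = 0.73

n = 2 · ((1.960 + 1.341) / 0.73)²
n = 2 · (4.522)²
n ≈ 40.90
Round up to the next whole number: n = 41 per group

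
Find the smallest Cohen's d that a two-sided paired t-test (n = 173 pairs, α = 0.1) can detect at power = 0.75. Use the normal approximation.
d ≈ 0.18

Minimum detectable effect (paired t-test, normal approximation):
d = (z_{α/2} + z_β) / √n
d = (1.645 + 0.674) / √173
d = 2.319 / 13.153
d ≈ 0.18

By Cohen's convention (0.2 small / 0.5 medium / 0.8 large): very small effect.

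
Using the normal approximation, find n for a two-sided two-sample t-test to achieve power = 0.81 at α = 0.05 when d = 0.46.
n = 77 per group

Sample size formula (two-sample t-test, normal approximation):
n = 2 · ((z_{α/2} + z_β) / d)²

z_{α/2} = 1.960 (for α = 0.05, two-sided)
z_β = 0.878 (for power = 0.81)
d = 0.46

n = 2 · ((1.960 + 0.878) / 0.46)²
n = 2 · (6.170)²
n ≈ 76.14
Round up to the next whole number: n = 77 per group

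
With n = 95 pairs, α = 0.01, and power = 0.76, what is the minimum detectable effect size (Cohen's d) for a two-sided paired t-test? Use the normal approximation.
d ≈ 0.34

Minimum detectable effect (paired t-test, normal approximation):
d = (z_{α/2} + z_β) / √n
d = (2.576 + 0.706) / √95
d = 3.282 / 9.747
d ≈ 0.34

By Cohen's convention (0.2 small / 0.5 medium / 0.8 large): small effect.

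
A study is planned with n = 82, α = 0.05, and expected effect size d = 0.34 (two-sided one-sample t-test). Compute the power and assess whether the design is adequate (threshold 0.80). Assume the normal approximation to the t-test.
Power ≈ 0.87; the study is adequately powered (power ≥ 0.80)

Power calculation (one-sample t-test, normal approximation):
z_β = d · √n - z_{α/2}
z_β = 0.34 · √82 - 1.960
z_β = 0.34 · 9.055 - 1.960
z_β = 1.119

Power = Φ(z_β) = Φ(1.119) ≈ 0.868

Effect size d = 0.34 is small by Cohen's convention (0.2/0.5/0.8).

Threshold: power ≥ 0.80 is conventionally adequate.
Power ≈ 0.87 → the study is adequately powered (power ≥ 0.80).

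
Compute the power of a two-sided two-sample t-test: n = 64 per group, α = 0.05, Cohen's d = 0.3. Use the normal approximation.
Power ≈ 0.40

Power calculation (two-sample t-test, normal approximation):
z_β = d · √(n/2) - z_{α/2}
z_β = 0.3 · √(64/2) - 1.960
z_β = 0.3 · 5.657 - 1.960
z_β = -0.263

Power = Φ(z_β) = Φ(-0.263) ≈ 0.396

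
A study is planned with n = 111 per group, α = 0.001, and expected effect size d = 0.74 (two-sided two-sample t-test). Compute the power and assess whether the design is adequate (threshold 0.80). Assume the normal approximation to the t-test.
Power ≈ 0.99; the study is adequately powered (power ≥ 0.80)

Power calculation (two-sample t-test, normal approximation):
z_β = d · √(n/2) - z_{α/2}
z_β = 0.74 · √(111/2) - 3.291
z_β = 0.74 · 7.450 - 3.291
z_β = 2.222

Power = Φ(z_β) = Φ(2.222) ≈ 0.987

Effect size d = 0.74 is medium by Cohen's convention (0.2/0.5/0.8).

Threshold: power ≥ 0.80 is conventionally adequate.
Power ≈ 0.99 → the study is adequately powered (power ≥ 0.80).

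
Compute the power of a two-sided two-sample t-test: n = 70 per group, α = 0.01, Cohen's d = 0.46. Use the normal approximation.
Power ≈ 0.56

Power calculation (two-sample t-test, normal approximation):
z_β = d · √(n/2) - z_{α/2}
z_β = 0.46 · √(70/2) - 2.576
z_β = 0.46 · 5.916 - 2.576
z_β = 0.146

Power = Φ(z_β) = Φ(0.146) ≈ 0.558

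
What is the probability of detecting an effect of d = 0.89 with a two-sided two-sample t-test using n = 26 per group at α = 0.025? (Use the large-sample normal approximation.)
Power ≈ 0.83

Power calculation (two-sample t-test, normal approximation):
z_β = d · √(n/2) - z_{α/2}
z_β = 0.89 · √(26/2) - 2.241
z_β = 0.89 · 3.606 - 2.241
z_β = 0.968

Power = Φ(z_β) = Φ(0.968) ≈ 0.833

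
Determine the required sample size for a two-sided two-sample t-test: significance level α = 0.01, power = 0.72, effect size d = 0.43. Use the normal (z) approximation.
n = 108 per group

Sample size formula (two-sample t-test, normal approximation):
n = 2 · ((z_{α/2} + z_β) / d)²

z_{α/2} = 2.576 (for α = 0.01, two-sided)
z_β = 0.583 (for power = 0.72)
d = 0.43

n = 2 · ((2.576 + 0.583) / 0.43)²
n = 2 · (7.347)²
n ≈ 107.96
Round up to the next whole number: n = 108 per group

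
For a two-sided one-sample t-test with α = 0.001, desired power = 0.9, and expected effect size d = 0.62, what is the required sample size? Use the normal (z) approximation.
n = 55

Sample size formula (one-sample t-test, normal approximation):
n = ((z_{α/2} + z_β) / d)²

z_{α/2} = 3.291 (for α = 0.001, two-sided)
z_β = 1.282 (for power = 0.9)
d = 0.62

n = ((3.291 + 1.282) / 0.62)²
n = (7.376)²
n ≈ 54.41
Round up to the next whole number: n = 55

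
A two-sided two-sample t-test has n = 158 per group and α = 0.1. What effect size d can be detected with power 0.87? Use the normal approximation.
d ≈ 0.31

Minimum detectable effect (two-sample t-test, normal approximation):
d = (z_{α/2} + z_β) / √(n/2)
d = (1.645 + 1.126) / √(158/2)
d = 2.771 / 8.888
d ≈ 0.31

By Cohen's convention (0.2 small / 0.5 medium / 0.8 large): small effect.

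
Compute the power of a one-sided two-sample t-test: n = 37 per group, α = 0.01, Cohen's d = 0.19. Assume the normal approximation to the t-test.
Power ≈ 0.07

Power calculation (two-sample t-test, normal approximation):
z_β = d · √(n/2) - z_α
z_β = 0.19 · √(37/2) - 2.326
z_β = 0.19 · 4.301 - 2.326
z_β = -1.509

Power = Φ(z_β) = Φ(-1.509) ≈ 0.066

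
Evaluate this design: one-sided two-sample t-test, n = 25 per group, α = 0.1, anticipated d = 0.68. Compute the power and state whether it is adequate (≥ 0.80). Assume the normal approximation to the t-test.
Power ≈ 0.87; the study is adequately powered (power ≥ 0.80)

Power calculation (two-sample t-test, normal approximation):
z_β = d · √(n/2) - z_α
z_β = 0.68 · √(25/2) - 1.282
z_β = 0.68 · 3.536 - 1.282
z_β = 1.123

Power = Φ(z_β) = Φ(1.123) ≈ 0.869

Effect size d = 0.68 is medium by Cohen's convention (0.2/0.5/0.8).

Threshold: power ≥ 0.80 is conventionally adequate.
Power ≈ 0.87 → the study is adequately powered (power ≥ 0.80).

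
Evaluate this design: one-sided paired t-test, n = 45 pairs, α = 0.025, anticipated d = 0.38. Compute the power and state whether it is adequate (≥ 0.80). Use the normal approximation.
Power ≈ 0.72; the study is underpowered (power < 0.80)

Power calculation (paired t-test, normal approximation):
z_β = d · √n - z_α
z_β = 0.38 · √45 - 1.960
z_β = 0.38 · 6.708 - 1.960
z_β = 0.589

Power = Φ(z_β) = Φ(0.589) ≈ 0.722

Effect size d = 0.38 is small by Cohen's convention (0.2/0.5/0.8).

Threshold: power ≥ 0.80 is conventionally adequate.
Power ≈ 0.72 → the study is underpowered (power < 0.80).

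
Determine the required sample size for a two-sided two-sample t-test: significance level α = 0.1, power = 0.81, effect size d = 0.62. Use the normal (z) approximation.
n = 34 per group

Sample size formula (two-sample t-test, normal approximation):
n = 2 · ((z_{α/2} + z_β) / d)²

z_{α/2} = 1.645 (for α = 0.1, two-sided)
z_β = 0.878 (for power = 0.81)
d = 0.62

n = 2 · ((1.645 + 0.878) / 0.62)²
n = 2 · (4.069)²
n ≈ 33.11
Round up to the next whole number: n = 34 per group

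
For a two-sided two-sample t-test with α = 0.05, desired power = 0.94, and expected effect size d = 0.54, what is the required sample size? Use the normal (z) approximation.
n = 85 per group

Sample size formula (two-sample t-test, normal approximation):
n = 2 · ((z_{α/2} + z_β) / d)²

z_{α/2} = 1.960 (for α = 0.05, two-sided)
z_β = 1.555 (for power = 0.94)
d = 0.54

n = 2 · ((1.960 + 1.555) / 0.54)²
n = 2 · (6.509)²
n ≈ 84.73
Round up to the next whole number: n = 85 per group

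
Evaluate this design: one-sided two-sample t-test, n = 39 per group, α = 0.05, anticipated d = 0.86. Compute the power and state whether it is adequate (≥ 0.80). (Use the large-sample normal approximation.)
Power ≈ 0.98; the study is adequately powered (power ≥ 0.80)

Power calculation (two-sample t-test, normal approximation):
z_β = d · √(n/2) - z_α
z_β = 0.86 · √(39/2) - 1.645
z_β = 0.86 · 4.416 - 1.645
z_β = 2.153

Power = Φ(z_β) = Φ(2.153) ≈ 0.984

Effect size d = 0.86 is large by Cohen's convention (0.2/0.5/0.8).

Threshold: power ≥ 0.80 is conventionally adequate.
Power ≈ 0.98 → the study is adequately powered (power ≥ 0.80).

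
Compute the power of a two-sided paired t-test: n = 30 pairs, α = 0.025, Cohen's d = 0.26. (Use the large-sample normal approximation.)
Power ≈ 0.21

Power calculation (paired t-test, normal approximation):
z_β = d · √n - z_{α/2}
z_β = 0.26 · √30 - 2.241
z_β = 0.26 · 5.477 - 2.241
z_β = -0.817

Power = Φ(z_β) = Φ(-0.817) ≈ 0.207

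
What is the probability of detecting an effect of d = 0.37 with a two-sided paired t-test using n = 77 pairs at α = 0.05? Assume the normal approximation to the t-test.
Power ≈ 0.90

Power calculation (paired t-test, normal approximation):
z_β = d · √n - z_{α/2}
z_β = 0.37 · √77 - 1.960
z_β = 0.37 · 8.775 - 1.960
z_β = 1.287

Power = Φ(z_β) = Φ(1.287) ≈ 0.901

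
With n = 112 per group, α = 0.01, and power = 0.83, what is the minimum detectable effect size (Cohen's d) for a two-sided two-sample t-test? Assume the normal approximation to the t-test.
d ≈ 0.47

Minimum detectable effect (two-sample t-test, normal approximation):
d = (z_{α/2} + z_β) / √(n/2)
d = (2.576 + 0.954) / √(112/2)
d = 3.530 / 7.483
d ≈ 0.47

By Cohen's convention (0.2 small / 0.5 medium / 0.8 large): small effect.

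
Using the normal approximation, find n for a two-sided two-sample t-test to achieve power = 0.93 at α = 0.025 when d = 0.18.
n = 853 per group

Sample size formula (two-sample t-test, normal approximation):
n = 2 · ((z_{α/2} + z_β) / d)²

z_{α/2} = 2.241 (for α = 0.025, two-sided)
z_β = 1.476 (for power = 0.93)
d = 0.18

n = 2 · ((2.241 + 1.476) / 0.18)²
n = 2 · (20.650)²
n ≈ 852.85
Round up to the next whole number: n = 853 per group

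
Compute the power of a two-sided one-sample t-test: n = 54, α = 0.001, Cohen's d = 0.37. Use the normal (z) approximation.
Power ≈ 0.28

Power calculation (one-sample t-test, normal approximation):
z_β = d · √n - z_{α/2}
z_β = 0.37 · √54 - 3.291
z_β = 0.37 · 7.348 - 3.291
z_β = -0.572

Power = Φ(z_β) = Φ(-0.572) ≈ 0.284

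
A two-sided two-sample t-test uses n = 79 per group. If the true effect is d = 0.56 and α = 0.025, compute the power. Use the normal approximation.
Power ≈ 0.90

Power calculation (two-sample t-test, normal approximation):
z_β = d · √(n/2) - z_{α/2}
z_β = 0.56 · √(79/2) - 2.241
z_β = 0.56 · 6.285 - 2.241
z_β = 1.278

Power = Φ(z_β) = Φ(1.278) ≈ 0.899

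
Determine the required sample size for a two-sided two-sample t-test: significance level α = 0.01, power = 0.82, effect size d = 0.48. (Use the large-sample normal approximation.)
n = 106 per group

Sample size formula (two-sample t-test, normal approximation):
n = 2 · ((z_{α/2} + z_β) / d)²

z_{α/2} = 2.576 (for α = 0.01, two-sided)
z_β = 0.915 (for power = 0.82)
d = 0.48

n = 2 · ((2.576 + 0.915) / 0.48)²
n = 2 · (7.273)²
n ≈ 105.79
Round up to the next whole number: n = 106 per group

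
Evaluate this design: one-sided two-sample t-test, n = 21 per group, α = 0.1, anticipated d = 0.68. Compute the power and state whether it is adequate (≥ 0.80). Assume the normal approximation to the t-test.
Power ≈ 0.82; the study is adequately powered (power ≥ 0.80)

Power calculation (two-sample t-test, normal approximation):
z_β = d · √(n/2) - z_α
z_β = 0.68 · √(21/2) - 1.282
z_β = 0.68 · 3.240 - 1.282
z_β = 0.922

Power = Φ(z_β) = Φ(0.922) ≈ 0.822

Effect size d = 0.68 is medium by Cohen's convention (0.2/0.5/0.8).

Threshold: power ≥ 0.80 is conventionally adequate.
Power ≈ 0.82 → the study is adequately powered (power ≥ 0.80).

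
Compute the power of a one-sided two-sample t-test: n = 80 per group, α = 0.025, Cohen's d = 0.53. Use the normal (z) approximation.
Power ≈ 0.92

Power calculation (two-sample t-test, normal approximation):
z_β = d · √(n/2) - z_α
z_β = 0.53 · √(80/2) - 1.960
z_β = 0.53 · 6.325 - 1.960
z_β = 1.392

Power = Φ(z_β) = Φ(1.392) ≈ 0.918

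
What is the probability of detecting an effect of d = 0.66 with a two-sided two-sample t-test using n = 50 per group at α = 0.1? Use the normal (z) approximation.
Power ≈ 0.95

Power calculation (two-sample t-test, normal approximation):
z_β = d · √(n/2) - z_{α/2}
z_β = 0.66 · √(50/2) - 1.645
z_β = 0.66 · 5.000 - 1.645
z_β = 1.655

Power = Φ(z_β) = Φ(1.655) ≈ 0.951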